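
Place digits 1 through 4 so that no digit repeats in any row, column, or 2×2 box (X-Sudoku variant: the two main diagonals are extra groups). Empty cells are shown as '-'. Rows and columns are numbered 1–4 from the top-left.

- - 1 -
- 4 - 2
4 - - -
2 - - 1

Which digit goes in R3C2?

1

R1C1 = 3: row 1 has {1}; col 1 has {2,4}; box has {4}; main diagonal has {1,4} → only 3 remains.
R1C2 = 2: row 1 has {1,3}; col 2 has {4}; box has {3,4} → only 2 remains.
R1C4 = 4: row 1 has {1,2,3}; col 4 has {1,2}; box has {1,2}; anti-diagonal has {2} → only 4 remains.
R2C1 = 1: row 2 has {2,4}; col 1 has {2,3,4}; box has {2,3,4} → only 1 remains.
R2C3 = 3: row 2 has {1,2,4}; col 3 has {1}; box has {1,2,4}; anti-diagonal has {2,4} → only 3 remains.
R3C2 = 1: row 3 has {4}; col 2 has {2,4}; box has {2,4}; anti-diagonal has {2,3,4} → only 1 remains.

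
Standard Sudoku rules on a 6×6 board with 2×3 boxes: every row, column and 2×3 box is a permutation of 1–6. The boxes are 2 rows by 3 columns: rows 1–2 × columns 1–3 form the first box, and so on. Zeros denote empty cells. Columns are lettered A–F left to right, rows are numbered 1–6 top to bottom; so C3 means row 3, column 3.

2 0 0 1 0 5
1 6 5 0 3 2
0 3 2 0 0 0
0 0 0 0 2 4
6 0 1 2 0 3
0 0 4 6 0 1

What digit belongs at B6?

B1 = 4 (sole candidate).
C1 = 3 (sole candidate).
E1 = 6 (sole candidate).
D2 = 4 (sole candidate).
D3 = 5 (sole candidate).
E3 = 1 (sole candidate).
F3 = 6 (sole candidate).
A4 = 5 (sole candidate).
B4 = 1 (sole candidate).
C4 = 6 (sole candidate).
D4 = 3 (sole candidate).
B5 = 5 (sole candidate).
E5 = 4 (sole candidate).
A6 = 3 (sole candidate).
B6 = 2: row 6 has {1,3,4,6}; col 2 has {1,3,4,5,6}; box has {1,3,4,5,6} → only 2 remains.

2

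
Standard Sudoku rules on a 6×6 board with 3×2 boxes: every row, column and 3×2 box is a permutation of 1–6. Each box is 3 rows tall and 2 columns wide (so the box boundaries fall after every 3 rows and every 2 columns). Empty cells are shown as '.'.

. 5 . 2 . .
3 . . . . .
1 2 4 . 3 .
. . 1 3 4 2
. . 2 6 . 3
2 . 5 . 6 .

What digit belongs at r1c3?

3

r1c5 = 1: row 1 has {2,5}; col 5 has {3,4,6}; box has {3} → only 1 remains.
r2c3 = 6: row 2 has {3}; col 3 has {1,2,4,5}; box has {2,4} → only 6 remains.
r3c4 = 5: row 3 has {1,2,3,4}; col 4 has {2,3,6}; box has {2,4,6} → only 5 remains.
r3c6 = 6: row 3 has {1,2,3,4,5}; col 6 has {2,3}; box has {1,3} → only 6 remains.
r4c2 = 6: row 4 has {1,2,3,4}; col 2 has {2,5}; box has {2} → only 6 remains.
r5c5 = 5: row 5 has {2,3,6}; col 5 has {1,3,4,6}; box has {2,3,4,6} → only 5 remains.
r6c4 = 4: row 6 has {2,5,6}; col 4 has {2,3,5,6}; box has {1,2,3,5,6} → only 4 remains.
r6c6 = 1: row 6 has {2,4,5,6}; col 6 has {2,3,6}; box has {2,3,4,5,6} → only 1 remains.
r1c3 = 3: row 1 has {1,2,5}; col 3 has {1,2,4,5,6}; box has {2,4,5,6} → only 3 remains.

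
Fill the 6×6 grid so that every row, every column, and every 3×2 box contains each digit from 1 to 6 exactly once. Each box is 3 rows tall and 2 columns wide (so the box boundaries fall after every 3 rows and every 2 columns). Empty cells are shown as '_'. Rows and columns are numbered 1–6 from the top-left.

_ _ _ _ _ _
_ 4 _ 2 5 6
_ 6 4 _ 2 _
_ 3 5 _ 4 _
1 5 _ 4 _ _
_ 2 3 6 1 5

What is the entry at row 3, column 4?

3

row 1, column 2 = 1 (sole candidate).
row 1, column 3 = 6 (sole candidate).
row 1, column 5 = 3 (sole candidate).
row 1, column 6 = 4 (sole candidate).
row 2, column 1 = 3 (sole candidate).
row 2, column 3 = 1 (sole candidate).
row 3, column 1 = 5 (sole candidate).
row 3, column 4 = 3: row 3 has {2,4,5,6}; col 4 has {2,4,6}; box has {1,2,4,6} → only 3 remains.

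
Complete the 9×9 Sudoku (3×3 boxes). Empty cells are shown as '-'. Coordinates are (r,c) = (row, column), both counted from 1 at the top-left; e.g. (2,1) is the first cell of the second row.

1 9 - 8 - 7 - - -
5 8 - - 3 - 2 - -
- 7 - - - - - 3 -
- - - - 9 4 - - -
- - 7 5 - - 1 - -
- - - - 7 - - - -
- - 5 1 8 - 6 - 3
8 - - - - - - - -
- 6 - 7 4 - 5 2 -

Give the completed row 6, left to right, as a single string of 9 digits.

452371986

(1,7) = 4: row 1 has {1,7,8,9}; col 7 has {1,2,5,6}; box has {2,3} → only 4 remains.
(1,3) = 3: in row 1, 3 can only go here (every other open cell in that row sees a 3).
(1,5) = 2: in row 1, 2 can only go here (every other open cell in that row sees a 2).
(5,5) = 6: row 5 has {1,5,7}; col 5 has {2,3,4,7,8,9}; box has {4,5,7,9} → only 6 remains.
(8,5) = 5: row 8 has {8}; col 5 has {2,3,4,6,7,8,9}; box has {1,4,7,8} → only 5 remains.
(3,5) = 1: row 3 has {3,7}; col 5 has {2,3,4,5,6,7,8,9}; box has {2,3,7,8} → only 1 remains.
(9,9) = 8: in row 9, 8 can only go here (every other open cell in that row sees an 8).
(3,7) = 8: in row 3, 8 can only go here (every other open cell in that row sees an 8).
(9,3) = 1: in row 9, 1 can only go here (every other open cell in that row sees a 1).
(4,2) = 1: in row 4, 1 can only go here (every other open cell in that row sees a 1).
(6,6) = 1: in row 6, 1 can only go here (every other open cell in that row sees a 1).
(7,1) = 7: in column 1, 7 can only go here (every other open cell in that column sees a 7).
(6,2) = 5: in column 2, 5 can only go here (every other open cell in that column sees a 5).
(3,6) = 5: in column 6, 5 can only go here (every other open cell in that column sees a 5).
(5,6) = 8: in column 6, 8 can only go here (every other open cell in that column sees an 8).
Singles propagation stalls; (6,8) is still open with candidates {4,6,8,9}.
  Try (6,8) = 4: this forces (5,8)=9; then (7,8) has no candidate left — contradiction.
  Try (6,8) = 6: this forces (1,8)=5, (1,9)=6, (3,9)=9, (4,9)=5, (6,3)=8, (4,8)=8, (4,7)=7, (8,7)=9; then column 3 has no cell left for 9 — contradiction.
  Try (6,8) = 9: this forces (5,8)=4; then (7,8) has no candidate left — contradiction.
So (6,8) = 8.
(4,3) = 8 (hidden single in row 4).
Singles propagation stalls before every target cell is settled. Branch on (3,9) (candidates {6,9}).
  Try (3,9) = 6: then row 1 has no cell left for 6 — contradiction.
So (3,9) = 9.
Singles propagation stalls before every target cell is settled. Branch on (2,6) (candidates {6,9}).
  Try (2,6) = 9: this forces (7,6)=2, (9,6)=3, (7,2)=4, (7,8)=9, (8,6)=6, (8,7)=7, (9,1)=9; then row 5 has no cell left for 9 — contradiction.
So (2,6) = 6.
(2,3) = 4 (sole candidate).
(2,4) = 9 (sole candidate).
(3,4) = 4 (sole candidate).
(8,4) = 6 (hidden single in row 8).
Singles propagation stalls; (6,4) is still open with candidates {2,3}.
  Try (6,4) = 2: this forces (4,4)=3, (4,7)=7, (8,7)=9, (6,7)=3, (7,8)=4, (8,3)=2; then (7,2) has no candidate left — contradiction.
So (6,4) = 3.
(4,4) = 2 (sole candidate).
(6,7) = 9: row 6 has {1,3,5,7,8}; col 7 has {1,2,4,5,6,8}; box has {1,8} → only 9 remains.
(8,7) = 7 (sole candidate).
(4,7) = 3 (sole candidate).
(5,8) = 4 (sole candidate).
(5,9) = 2 (sole candidate).
(6,9) = 6: row 6 has {1,3,5,7,8,9}; col 9 has {2,3,8,9}; box has {1,2,3,4,8,9} → only 6 remains.
(7,8) = 9 (sole candidate).
(8,8) = 1 (sole candidate).
(8,9) = 4 (sole candidate).
(1,9) = 5 (sole candidate).
(2,8) = 7 (sole candidate).
(2,9) = 1 (sole candidate).
(4,1) = 6 (sole candidate).
(4,8) = 5 (sole candidate).
(4,9) = 7 (sole candidate).
(5,2) = 3 (sole candidate).
(6,3) = 2: row 6 has {1,3,5,6,7,8,9}; col 3 has {1,3,4,5,7,8}; box has {1,3,5,6,7,8} → only 2 remains.
(7,6) = 2 (sole candidate).
(8,2) = 2 (sole candidate).
(8,3) = 9 (sole candidate).
(8,6) = 3 (sole candidate).
(9,1) = 3 (sole candidate).
(9,6) = 9 (sole candidate).
(1,8) = 6 (sole candidate).
(3,1) = 2 (sole candidate).
(3,3) = 6 (sole candidate).
(5,1) = 9 (sole candidate).
(6,1) = 4: row 6 has {1,2,3,5,6,7,8,9}; col 1 has {1,2,3,5,6,7,8,9}; box has {1,2,3,5,6,7,8,9} → only 4 remains.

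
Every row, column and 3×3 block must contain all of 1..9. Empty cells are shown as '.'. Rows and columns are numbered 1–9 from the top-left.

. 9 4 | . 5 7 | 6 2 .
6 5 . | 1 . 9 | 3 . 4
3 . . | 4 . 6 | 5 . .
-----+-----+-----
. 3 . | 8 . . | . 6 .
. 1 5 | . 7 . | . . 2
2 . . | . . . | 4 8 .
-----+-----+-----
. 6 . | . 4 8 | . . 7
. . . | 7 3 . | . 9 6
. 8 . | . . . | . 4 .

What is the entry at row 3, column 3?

7

row 1, column 4 = 3: row 1 has {2,4,5,6,7,9}; col 4 has {1,4,7,8}; box has {1,4,5,6,7,9} → only 3 remains.
row 2, column 8 = 7: row 2 has {1,3,4,5,6,9}; col 8 has {2,4,6,8,9}; box has {2,3,4,5,6} → only 7 remains.
row 3, column 8 = 1: row 3 has {3,4,5,6}; col 8 has {2,4,6,7,8,9}; box has {2,3,4,5,6,7} → only 1 remains.
row 5, column 7 = 9: row 5 has {1,2,5,7}; col 7 has {3,4,5,6}; box has {2,4,6,8} → only 9 remains.
row 5, column 8 = 3: row 5 has {1,2,5,7,9}; col 8 has {1,2,4,6,7,8,9}; box has {2,4,6,8,9} → only 3 remains.
row 6, column 2 = 7: row 6 has {2,4,8}; col 2 has {1,3,5,6,8,9}; box has {1,2,3,5} → only 7 remains.
row 7, column 8 = 5: row 7 has {4,6,7,8}; col 8 has {1,2,3,4,6,7,8,9}; box has {4,6,7,9} → only 5 remains.
row 1, column 9 = 8: row 1 has {2,3,4,5,6,7,9}; col 9 has {2,4,6,7}; box has {1,2,3,4,5,6,7} → only 8 remains.
row 3, column 2 = 2: row 3 has {1,3,4,5,6}; col 2 has {1,3,5,6,7,8,9}; box has {3,4,5,6,9} → only 2 remains.
row 3, column 5 = 8: row 3 has {1,2,3,4,5,6}; col 5 has {3,4,5,7}; box has {1,3,4,5,6,7,9} → only 8 remains.
row 3, column 9 = 9: row 3 has {1,2,3,4,5,6,8}; col 9 has {2,4,6,7,8}; box has {1,2,3,4,5,6,7,8} → only 9 remains.
row 4, column 3 = 9: row 4 has {3,6,8}; col 3 has {4,5}; box has {1,2,3,5,7} → only 9 remains.
row 5, column 4 = 6: row 5 has {1,2,3,5,7,9}; col 4 has {1,3,4,7,8}; box has {7,8} → only 6 remains.
row 5, column 6 = 4: row 5 has {1,2,3,5,6,7,9}; col 6 has {6,7,8,9}; box has {6,7,8} → only 4 remains.
row 6, column 3 = 6: row 6 has {2,4,7,8}; col 3 has {4,5,9}; box has {1,2,3,5,7,9} → only 6 remains.
row 8, column 2 = 4: row 8 has {3,6,7,9}; col 2 has {1,2,3,5,6,7,8,9}; box has {6,8} → only 4 remains.
row 1, column 1 = 1: row 1 has {2,3,4,5,6,7,8,9}; col 1 has {2,3,6}; box has {2,3,4,5,6,9} → only 1 remains.
row 2, column 3 = 8: row 2 has {1,3,4,5,6,7,9}; col 3 has {4,5,6,9}; box has {1,2,3,4,5,6,9} → only 8 remains.
row 2, column 5 = 2: row 2 has {1,3,4,5,6,7,8,9}; col 5 has {3,4,5,7,8}; box has {1,3,4,5,6,7,8,9} → only 2 remains.
row 3, column 3 = 7: row 3 has {1,2,3,4,5,6,8,9}; col 3 has {4,5,6,8,9}; box has {1,2,3,4,5,6,8,9} → only 7 remains.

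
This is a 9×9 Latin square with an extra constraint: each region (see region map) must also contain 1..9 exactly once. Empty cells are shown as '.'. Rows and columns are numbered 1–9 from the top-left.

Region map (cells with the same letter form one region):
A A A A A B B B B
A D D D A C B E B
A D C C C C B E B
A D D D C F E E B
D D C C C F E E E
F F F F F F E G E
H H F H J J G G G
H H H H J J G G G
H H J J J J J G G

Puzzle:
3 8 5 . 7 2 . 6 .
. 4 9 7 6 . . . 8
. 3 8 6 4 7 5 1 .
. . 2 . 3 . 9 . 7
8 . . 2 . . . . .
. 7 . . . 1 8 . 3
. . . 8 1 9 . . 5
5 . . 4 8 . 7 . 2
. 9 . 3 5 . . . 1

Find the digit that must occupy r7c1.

7

r2c6 = 5: row 2 has {4,6,7,8,9}; col 6 has {1,2,7,9}; region has {2,3,4,6,7,8} → only 5 remains.
r2c8 = 2: row 2 has {4,5,6,7,8,9}; col 8 has {1,6}; region has {1,3,8,9} → only 2 remains.
r3c9 = 9: row 3 has {1,3,4,5,6,7,8}; col 9 has {1,2,3,5,7,8}; region has {2,5,6,7,8} → only 9 remains.
r5c3 = 1: row 5 has {2,8}; col 3 has {2,5,8,9}; region has {2,3,4,5,6,7,8} → only 1 remains.
r5c5 = 9: row 5 has {1,2,8}; col 5 has {1,3,4,5,6,7,8}; region has {1,2,3,4,5,6,7,8} → only 9 remains.
r6c5 = 2: row 6 has {1,3,7,8}; col 5 has {1,3,4,5,6,7,8,9}; region has {1,7} → only 2 remains.
r8c6 = 6: row 8 has {2,4,5,7,8}; col 6 has {1,2,5,7,9}; region has {1,3,5,8,9} → only 6 remains.
r9c6 = 4: row 9 has {1,3,5,9}; col 6 has {1,2,5,6,7,9}; region has {1,3,5,6,8,9} → only 4 remains.
r9c7 = 2: row 9 has {1,3,4,5,9}; col 7 has {5,7,8,9}; region has {1,3,4,5,6,8,9} → only 2 remains.
r9c8 = 8: row 9 has {1,2,3,4,5,9}; col 8 has {1,2,6}; region has {1,2,5,7} → only 8 remains.
r1c9 = 4: row 1 has {2,3,5,6,7,8}; col 9 has {1,2,3,5,7,8,9}; region has {2,5,6,7,8,9} → only 4 remains.
r2c1 = 1: row 2 has {2,4,5,6,7,8,9}; col 1 has {3,5,8}; region has {3,5,6,7,8} → only 1 remains.
r2c7 = 3: row 2 has {1,2,4,5,6,7,8,9}; col 7 has {2,5,7,8,9}; region has {2,4,5,6,7,8,9} → only 3 remains.
r3c1 = 2: row 3 has {1,3,4,5,6,7,8,9}; col 1 has {1,3,5,8}; region has {1,3,5,6,7,8} → only 2 remains.
r4c1 = 4: row 4 has {2,3,7,9}; col 1 has {1,2,3,5,8}; region has {1,2,3,5,6,7,8} → only 4 remains.
r4c6 = 8: row 4 has {2,3,4,7,9}; col 6 has {1,2,4,5,6,7,9}; region has {1,2,7} → only 8 remains.
r4c8 = 5: row 4 has {2,3,4,7,8,9}; col 8 has {1,2,6,8}; region has {1,2,3,8,9} → only 5 remains.
r5c6 = 3: row 5 has {1,2,8,9}; col 6 has {1,2,4,5,6,7,8,9}; region has {1,2,7,8} → only 3 remains.
r5c9 = 6: row 5 has {1,2,3,8,9}; col 9 has {1,2,3,4,5,7,8,9}; region has {1,2,3,5,8,9} → only 6 remains.
r8c2 = 1: row 8 has {2,4,5,6,7,8}; col 2 has {3,4,7,8,9}; region has {4,5,8,9} → only 1 remains.
r8c3 = 3: row 8 has {1,2,4,5,6,7,8}; col 3 has {1,2,5,8,9}; region has {1,4,5,8,9} → only 3 remains.
r8c8 = 9: row 8 has {1,2,3,4,5,6,7,8}; col 8 has {1,2,5,6,8}; region has {1,2,5,7,8} → only 9 remains.
r9c3 = 7: row 9 has {1,2,3,4,5,8,9}; col 3 has {1,2,3,5,8,9}; region has {1,2,3,4,5,6,8,9} → only 7 remains.
r1c4 = 9: row 1 has {2,3,4,5,6,7,8}; col 4 has {2,3,4,6,7,8}; region has {1,2,3,4,5,6,7,8} → only 9 remains.
r1c7 = 1: row 1 has {2,3,4,5,6,7,8,9}; col 7 has {2,3,5,7,8,9}; region has {2,3,4,5,6,7,8,9} → only 1 remains.
r4c2 = 6: row 4 has {2,3,4,5,7,8,9}; col 2 has {1,3,4,7,8,9}; region has {2,3,4,7,8,9} → only 6 remains.
r4c4 = 1: row 4 has {2,3,4,5,6,7,8,9}; col 4 has {2,3,4,6,7,8,9}; region has {2,3,4,6,7,8,9} → only 1 remains.
r5c2 = 5: row 5 has {1,2,3,6,8,9}; col 2 has {1,3,4,6,7,8,9}; region has {1,2,3,4,6,7,8,9} → only 5 remains.
r5c7 = 4: row 5 has {1,2,3,5,6,8,9}; col 7 has {1,2,3,5,7,8,9}; region has {1,2,3,5,6,8,9} → only 4 remains.
r5c8 = 7: row 5 has {1,2,3,4,5,6,8,9}; col 8 has {1,2,5,6,8,9}; region has {1,2,3,4,5,6,8,9} → only 7 remains.
r6c4 = 5: row 6 has {1,2,3,7,8}; col 4 has {1,2,3,4,6,7,8,9}; region has {1,2,3,7,8} → only 5 remains.
r6c8 = 4: row 6 has {1,2,3,5,7,8}; col 8 has {1,2,5,6,7,8,9}; region has {1,2,5,7,8,9} → only 4 remains.
r7c2 = 2: row 7 has {1,5,8,9}; col 2 has {1,3,4,5,6,7,8,9}; region has {1,3,4,5,8,9} → only 2 remains.
r7c7 = 6: row 7 has {1,2,5,8,9}; col 7 has {1,2,3,4,5,7,8,9}; region has {1,2,4,5,7,8,9} → only 6 remains.
r7c8 = 3: row 7 has {1,2,5,6,8,9}; col 8 has {1,2,4,5,6,7,8,9}; region has {1,2,4,5,6,7,8,9} → only 3 remains.
r9c1 = 6: row 9 has {1,2,3,4,5,7,8,9}; col 1 has {1,2,3,4,5,8}; region has {1,2,3,4,5,8,9} → only 6 remains.
r6c1 = 9: row 6 has {1,2,3,4,5,7,8}; col 1 has {1,2,3,4,5,6,8}; region has {1,2,3,5,7,8} → only 9 remains.
r6c3 = 6: row 6 has {1,2,3,4,5,7,8,9}; col 3 has {1,2,3,5,7,8,9}; region has {1,2,3,5,7,8,9} → only 6 remains.
r7c1 = 7: row 7 has {1,2,3,5,6,8,9}; col 1 has {1,2,3,4,5,6,8,9}; region has {1,2,3,4,5,6,8,9} → only 7 remains.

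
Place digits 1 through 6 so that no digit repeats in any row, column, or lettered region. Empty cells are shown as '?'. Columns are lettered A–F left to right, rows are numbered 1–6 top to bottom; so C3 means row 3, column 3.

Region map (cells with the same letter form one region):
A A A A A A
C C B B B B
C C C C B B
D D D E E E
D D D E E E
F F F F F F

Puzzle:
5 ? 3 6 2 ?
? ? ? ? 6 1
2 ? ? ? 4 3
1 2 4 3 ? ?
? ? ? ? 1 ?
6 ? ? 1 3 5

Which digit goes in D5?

F1 = 4 (sole candidate).
D3 = 5 (sole candidate).
E4 = 5 (sole candidate).
F4 = 6 (sole candidate).
A5 = 3 (sole candidate).
F5 = 2 (sole candidate).
B6 = 4 (sole candidate).
C6 = 2 (sole candidate).
B1 = 1 (sole candidate).
A2 = 4 (sole candidate).
B2 = 3 (sole candidate).
C2 = 5 (sole candidate).
D2 = 2 (sole candidate).
B3 = 6 (sole candidate).
C3 = 1 (sole candidate).
B5 = 5 (sole candidate).
C5 = 6 (sole candidate).
D5 = 4: row 5 has {1,2,3,5,6}; col 4 has {1,2,3,5,6}; region has {1,2,3,5,6} → only 4 remains.

4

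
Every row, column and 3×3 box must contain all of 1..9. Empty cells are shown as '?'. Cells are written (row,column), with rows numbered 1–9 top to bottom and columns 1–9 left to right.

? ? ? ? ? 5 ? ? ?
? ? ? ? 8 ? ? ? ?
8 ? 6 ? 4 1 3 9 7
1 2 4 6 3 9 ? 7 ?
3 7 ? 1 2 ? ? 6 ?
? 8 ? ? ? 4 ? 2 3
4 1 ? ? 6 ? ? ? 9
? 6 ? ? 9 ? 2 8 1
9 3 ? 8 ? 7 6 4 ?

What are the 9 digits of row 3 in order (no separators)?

(1,5) = 7 (sole candidate).
(1,8) = 1 (sole candidate).
(2,8) = 5 (sole candidate).
(3,2) = 5: row 3 has {1,3,4,6,7,8,9}; col 2 has {1,2,3,6,7,8}; box has {6,8} → only 5 remains.
(3,4) = 2: row 3 has {1,3,4,5,6,7,8,9}; col 4 has {1,6,8}; box has {1,4,5,7,8} → only 2 remains.

856241397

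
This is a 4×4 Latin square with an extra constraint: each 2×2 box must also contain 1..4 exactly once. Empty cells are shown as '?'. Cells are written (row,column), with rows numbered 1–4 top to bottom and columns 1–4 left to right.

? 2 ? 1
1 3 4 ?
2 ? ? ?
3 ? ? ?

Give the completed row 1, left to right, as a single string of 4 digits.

4231

(1,1) = 4: row 1 has {1,2}; col 1 has {1,2,3}; box has {1,2,3} → only 4 remains.
(1,3) = 3: row 1 has {1,2,4}; col 3 has {4}; box has {1,4} → only 3 remains.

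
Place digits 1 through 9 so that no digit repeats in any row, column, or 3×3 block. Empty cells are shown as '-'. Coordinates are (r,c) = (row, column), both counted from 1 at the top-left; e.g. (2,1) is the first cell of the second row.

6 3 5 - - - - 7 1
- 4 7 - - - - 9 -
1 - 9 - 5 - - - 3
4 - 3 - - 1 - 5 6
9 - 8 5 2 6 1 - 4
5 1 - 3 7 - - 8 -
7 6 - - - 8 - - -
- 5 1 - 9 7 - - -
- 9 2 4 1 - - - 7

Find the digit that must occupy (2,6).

3

(4,5) = 8 (sole candidate).
(5,2) = 7 (sole candidate).
(5,8) = 3 (sole candidate).
(6,3) = 6 (sole candidate).
(7,3) = 4 (sole candidate).
(7,4) = 2 (sole candidate).
(7,5) = 3 (sole candidate).
(7,8) = 1 (sole candidate).
(8,4) = 6 (sole candidate).
(9,6) = 5 (sole candidate).
(9,8) = 6 (sole candidate).
(1,5) = 4 (sole candidate).
(2,5) = 6 (sole candidate).
(3,6) = 2 (sole candidate).
(3,8) = 4 (sole candidate).
(4,2) = 2 (sole candidate).
(4,4) = 9 (sole candidate).
(4,7) = 7 (sole candidate).
(6,6) = 4 (sole candidate).
(8,8) = 2 (sole candidate).
(8,9) = 8 (sole candidate).
(9,7) = 3 (sole candidate).
(1,4) = 8 (sole candidate).
(1,6) = 9 (sole candidate).
(1,7) = 2 (sole candidate).
(2,4) = 1 (sole candidate).
(2,6) = 3: row 2 has {1,4,6,7,9}; col 6 has {1,2,4,5,6,7,8,9}; box has {1,2,4,5,6,8,9} → only 3 remains.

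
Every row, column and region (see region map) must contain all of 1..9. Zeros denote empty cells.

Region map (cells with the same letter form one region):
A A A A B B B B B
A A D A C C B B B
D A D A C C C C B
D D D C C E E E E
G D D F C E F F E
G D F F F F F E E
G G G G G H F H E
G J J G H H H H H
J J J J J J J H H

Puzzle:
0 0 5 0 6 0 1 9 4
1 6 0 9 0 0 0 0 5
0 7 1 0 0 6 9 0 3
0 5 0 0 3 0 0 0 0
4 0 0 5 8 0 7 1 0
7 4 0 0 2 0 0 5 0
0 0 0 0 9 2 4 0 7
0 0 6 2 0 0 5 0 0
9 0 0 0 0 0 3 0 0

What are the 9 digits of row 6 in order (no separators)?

r1c6 = 7: in row 1, 7 can only go here (every other open cell in that row sees a 7).
r2c6 = 4: row 2 has {1,5,6,9}; col 6 has {2,6,7}; region has {3,6,8,9} → only 4 remains.
r3c5 = 5: row 3 has {1,3,6,7,9}; col 5 has {2,3,6,8,9}; region has {3,4,6,8,9} → only 5 remains.
r3c8 = 2: row 3 has {1,3,5,6,7,9}; col 8 has {1,5,9}; region has {3,4,5,6,8,9} → only 2 remains.
r2c5 = 7: row 2 has {1,4,5,6,9}; col 5 has {2,3,5,6,8,9}; region has {2,3,4,5,6,8,9} → only 7 remains.
r2c8 = 8: row 2 has {1,4,5,6,7,9}; col 8 has {1,2,5,9}; region has {1,3,4,5,6,7,9} → only 8 remains.
r3c1 = 8: row 3 has {1,2,3,5,6,7,9}; col 1 has {1,4,7,9}; region has {1,4,5} → only 8 remains.
r3c4 = 4: row 3 has {1,2,3,5,6,7,8,9}; col 4 has {2,5,9}; region has {1,5,6,7,9} → only 4 remains.
r4c4 = 1: row 4 has {3,5}; col 4 has {2,4,5,9}; region has {2,3,4,5,6,7,8,9} → only 1 remains.
r8c1 = 3: row 8 has {2,5,6}; col 1 has {1,4,7,8,9}; region has {2,4,7,9} → only 3 remains.
r1c1 = 2: row 1 has {1,4,5,6,7,9}; col 1 has {1,3,4,7,8,9}; region has {1,4,5,6,7,9} → only 2 remains.
r2c7 = 2: row 2 has {1,4,5,6,7,8,9}; col 7 has {1,3,4,5,7,9}; region has {1,3,4,5,6,7,8,9} → only 2 remains.
r4c1 = 6: row 4 has {1,3,5}; col 1 has {1,2,3,4,7,8,9}; region has {1,4,5,8} → only 6 remains.
r4c7 = 8: row 4 has {1,3,5,6}; col 7 has {1,2,3,4,5,7,9}; region has {5,7} → only 8 remains.
r4c8 = 4: row 4 has {1,3,5,6,8}; col 8 has {1,2,5,8,9}; region has {5,7,8} → only 4 remains.
r6c7 = 6: row 6 has {2,4,5,7}; col 7 has {1,2,3,4,5,7,8,9}; region has {1,2,4,5,7} → only 6 remains.
r7c1 = 5: row 7 has {2,4,7,9}; col 1 has {1,2,3,4,6,7,8,9}; region has {2,3,4,7,9} → only 5 remains.
r7c3 = 8: row 7 has {2,4,5,7,9}; col 3 has {1,5,6}; region has {2,3,4,5,7,9} → only 8 remains.
r7c4 = 6: row 7 has {2,4,5,7,8,9}; col 4 has {1,2,4,5,9}; region has {2,3,4,5,7,8,9} → only 6 remains.
r7c8 = 3: row 7 has {2,4,5,6,7,8,9}; col 8 has {1,2,4,5,8,9}; region has {2,5} → only 3 remains.
r8c8 = 7: row 8 has {2,3,5,6}; col 8 has {1,2,3,4,5,8,9}; region has {2,3,5} → only 7 remains.
r9c8 = 6: row 9 has {3,9}; col 8 has {1,2,3,4,5,7,8,9}; region has {2,3,5,7} → only 6 remains.
r2c3 = 3: row 2 has {1,2,4,5,6,7,8,9}; col 3 has {1,5,6,8}; region has {1,4,5,6,8} → only 3 remains.
r4c6 = 9: row 4 has {1,3,4,5,6,8}; col 6 has {2,4,6,7}; region has {4,5,7,8} → only 9 remains.
r4c9 = 2: row 4 has {1,3,4,5,6,8,9}; col 9 has {3,4,5,7}; region has {4,5,7,8,9} → only 2 remains.
r5c6 = 3: row 5 has {1,4,5,7,8}; col 6 has {2,4,6,7,9}; region has {2,4,5,7,8,9} → only 3 remains.
r5c9 = 6: row 5 has {1,3,4,5,7,8}; col 9 has {2,3,4,5,7}; region has {2,3,4,5,7,8,9} → only 6 remains.
r6c3 = 9: row 6 has {2,4,5,6,7}; col 3 has {1,3,5,6,8}; region has {1,2,4,5,6,7} → only 9 remains.
r6c6 = 8: row 6 has {2,4,5,6,7,9}; col 6 has {2,3,4,6,7,9}; region has {1,2,4,5,6,7,9} → only 8 remains.
r6c9 = 1: row 6 has {2,4,5,6,7,8,9}; col 9 has {2,3,4,5,6,7}; region has {2,3,4,5,6,7,8,9} → only 1 remains.
r7c2 = 1: row 7 has {2,3,4,5,6,7,8,9}; col 2 has {4,5,6,7}; region has {2,3,4,5,6,7,8,9} → only 1 remains.
r8c2 = 8: row 8 has {2,3,5,6,7}; col 2 has {1,4,5,6,7}; region has {3,6,9} → only 8 remains.
r8c6 = 1: row 8 has {2,3,5,6,7,8}; col 6 has {2,3,4,6,7,8,9}; region has {2,3,5,6,7} → only 1 remains.
r8c9 = 9: row 8 has {1,2,3,5,6,7,8}; col 9 has {1,2,3,4,5,6,7}; region has {1,2,3,5,6,7} → only 9 remains.
r9c2 = 2: row 9 has {3,6,9}; col 2 has {1,4,5,6,7,8}; region has {3,6,8,9} → only 2 remains.
r9c4 = 7: row 9 has {2,3,6,9}; col 4 has {1,2,4,5,6,9}; region has {2,3,6,8,9} → only 7 remains.
r9c6 = 5: row 9 has {2,3,6,7,9}; col 6 has {1,2,3,4,6,7,8,9}; region has {2,3,6,7,8,9} → only 5 remains.
r9c9 = 8: row 9 has {2,3,5,6,7,9}; col 9 has {1,2,3,4,5,6,7,9}; region has {1,2,3,5,6,7,9} → only 8 remains.
r1c2 = 3: row 1 has {1,2,4,5,6,7,9}; col 2 has {1,2,4,5,6,7,8}; region has {1,2,4,5,6,7,9} → only 3 remains.
r1c4 = 8: row 1 has {1,2,3,4,5,6,7,9}; col 4 has {1,2,4,5,6,7,9}; region has {1,2,3,4,5,6,7,9} → only 8 remains.
r4c3 = 7: row 4 has {1,2,3,4,5,6,8,9}; col 3 has {1,3,5,6,8,9}; region has {1,3,4,5,6,8} → only 7 remains.
r5c2 = 9: row 5 has {1,3,4,5,6,7,8}; col 2 has {1,2,3,4,5,6,7,8}; region has {1,3,4,5,6,7,8} → only 9 remains.
r5c3 = 2: row 5 has {1,3,4,5,6,7,8,9}; col 3 has {1,3,5,6,7,8,9}; region has {1,3,4,5,6,7,8,9} → only 2 remains.
r6c4 = 3: row 6 has {1,2,4,5,6,7,8,9}; col 4 has {1,2,4,5,6,7,8,9}; region has {1,2,4,5,6,7,8,9} → only 3 remains.

749328651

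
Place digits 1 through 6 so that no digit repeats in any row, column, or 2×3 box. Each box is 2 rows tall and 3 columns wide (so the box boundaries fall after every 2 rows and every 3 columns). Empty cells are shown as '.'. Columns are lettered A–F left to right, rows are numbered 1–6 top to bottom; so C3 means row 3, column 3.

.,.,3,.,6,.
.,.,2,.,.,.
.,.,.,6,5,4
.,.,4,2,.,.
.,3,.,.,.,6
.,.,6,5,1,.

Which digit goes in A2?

6

C3 = 1 (sole candidate).
E4 = 3 (sole candidate).
F4 = 1 (sole candidate).
C5 = 5 (sole candidate).
D5 = 4 (sole candidate).
E5 = 2 (sole candidate).
F6 = 3 (sole candidate).
D1 = 1 (sole candidate).
D2 = 3 (sole candidate).
E2 = 4 (sole candidate).
F2 = 5 (sole candidate).
B3 = 2 (sole candidate).
A5 = 1 (sole candidate).
B6 = 4 (sole candidate).
B1 = 5 (sole candidate).
F1 = 2 (sole candidate).
A2 = 6: row 2 has {2,3,4,5}; col 1 has {1}; box has {2,3,5} → only 6 remains.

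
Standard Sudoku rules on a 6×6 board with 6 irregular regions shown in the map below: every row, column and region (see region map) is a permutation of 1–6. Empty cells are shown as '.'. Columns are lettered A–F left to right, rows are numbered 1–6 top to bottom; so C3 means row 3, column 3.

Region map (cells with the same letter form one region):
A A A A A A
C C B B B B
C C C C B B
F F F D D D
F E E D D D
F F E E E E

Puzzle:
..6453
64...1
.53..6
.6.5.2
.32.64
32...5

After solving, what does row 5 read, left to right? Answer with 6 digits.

B1 = 1: row 1 has {3,4,5,6}; col 2 has {2,3,4,5,6}; region has {3,4,5,6} → only 1 remains.
C2 = 5: row 2 has {1,4,6}; col 3 has {2,3,6}; region has {1,6} → only 5 remains.
D5 = 1: row 5 has {2,3,4,6}; col 4 has {4,5}; region has {2,4,5,6} → only 1 remains.
D6 = 6: row 6 has {2,3,5}; col 4 has {1,4,5}; region has {2,3,5} → only 6 remains.
A1 = 2: row 1 has {1,3,4,5,6}; col 1 has {3,6}; region has {1,3,4,5,6} → only 2 remains.
A3 = 1: row 3 has {3,5,6}; col 1 has {2,3,6}; region has {3,4,5,6} → only 1 remains.
D3 = 2: row 3 has {1,3,5,6}; col 4 has {1,4,5,6}; region has {1,3,4,5,6} → only 2 remains.
E3 = 4: row 3 has {1,2,3,5,6}; col 5 has {5,6}; region has {1,5,6} → only 4 remains.
A4 = 4: row 4 has {2,5,6}; col 1 has {1,2,3,6}; region has {2,3,6} → only 4 remains.
C4 = 1: row 4 has {2,4,5,6}; col 3 has {2,3,5,6}; region has {2,3,4,6} → only 1 remains.
E4 = 3: row 4 has {1,2,4,5,6}; col 5 has {4,5,6}; region has {1,2,4,5,6} → only 3 remains.
A5 = 5: row 5 has {1,2,3,4,6}; col 1 has {1,2,3,4,6}; region has {1,2,3,4,6} → only 5 remains.

532164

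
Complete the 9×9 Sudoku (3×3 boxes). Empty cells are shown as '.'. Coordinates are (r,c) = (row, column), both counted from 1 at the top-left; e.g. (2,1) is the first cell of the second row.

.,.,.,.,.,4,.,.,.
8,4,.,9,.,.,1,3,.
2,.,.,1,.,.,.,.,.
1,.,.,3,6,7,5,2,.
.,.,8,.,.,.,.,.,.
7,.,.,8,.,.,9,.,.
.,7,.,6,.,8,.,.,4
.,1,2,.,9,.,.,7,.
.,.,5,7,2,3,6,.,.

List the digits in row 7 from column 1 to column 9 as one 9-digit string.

379618254

(4,2) = 9: row 4 has {1,2,3,5,6,7}; col 2 has {1,4,7}; box has {1,7,8} → only 9 remains.
(4,3) = 4: row 4 has {1,2,3,5,6,7,9}; col 3 has {2,5,8}; box has {1,7,8,9} → only 4 remains.
(4,9) = 8: row 4 has {1,2,3,4,5,6,7,9}; col 9 has {4}; box has {2,5,9} → only 8 remains.
(8,6) = 5: row 8 has {1,2,7,9}; col 6 has {3,4,7,8}; box has {2,3,6,7,8,9} → only 5 remains.
(8,9) = 3: row 8 has {1,2,5,7,9}; col 9 has {4,8}; box has {4,6,7} → only 3 remains.
(9,2) = 8: row 9 has {2,3,5,6,7}; col 2 has {1,4,7,9}; box has {1,2,5,7} → only 8 remains.
(3,6) = 6: row 3 has {1,2}; col 6 has {3,4,5,7,8}; box has {1,4,9} → only 6 remains.
(7,5) = 1: row 7 has {4,6,7,8}; col 5 has {2,6,9}; box has {2,3,5,6,7,8,9} → only 1 remains.
(7,7) = 2: row 7 has {1,4,6,7,8}; col 7 has {1,5,6,9}; box has {3,4,6,7} → only 2 remains.
(8,4) = 4: row 8 has {1,2,3,5,7,9}; col 4 has {1,3,6,7,8,9}; box has {1,2,3,5,6,7,8,9} → only 4 remains.
(8,7) = 8: row 8 has {1,2,3,4,5,7,9}; col 7 has {1,2,5,6,9}; box has {2,3,4,6,7} → only 8 remains.
(1,7) = 7: row 1 has {4}; col 7 has {1,2,5,6,8,9}; box has {1,3} → only 7 remains.
(2,6) = 2: row 2 has {1,3,4,8,9}; col 6 has {3,4,5,6,7,8}; box has {1,4,6,9} → only 2 remains.
(3,7) = 4: row 3 has {1,2,6}; col 7 has {1,2,5,6,7,8,9}; box has {1,3,7} → only 4 remains.
(5,7) = 3: row 5 has {8}; col 7 has {1,2,4,5,6,7,8,9}; box has {2,5,8,9} → only 3 remains.
(6,6) = 1: row 6 has {7,8,9}; col 6 has {2,3,4,5,6,7,8}; box has {3,6,7,8} → only 1 remains.
(6,9) = 6: row 6 has {1,7,8,9}; col 9 has {3,4,8}; box has {2,3,5,8,9} → only 6 remains.
(8,1) = 6: row 8 has {1,2,3,4,5,7,8,9}; col 1 has {1,2,7,8}; box has {1,2,5,7,8} → only 6 remains.
(1,4) = 5: row 1 has {4,7}; col 4 has {1,3,4,6,7,8,9}; box has {1,2,4,6,9} → only 5 remains.
(2,5) = 7: row 2 has {1,2,3,4,8,9}; col 5 has {1,2,6,9}; box has {1,2,4,5,6,9} → only 7 remains.
(2,9) = 5: row 2 has {1,2,3,4,7,8,9}; col 9 has {3,4,6,8}; box has {1,3,4,7} → only 5 remains.
(3,9) = 9: row 3 has {1,2,4,6}; col 9 has {3,4,5,6,8}; box has {1,3,4,5,7} → only 9 remains.
(5,1) = 5: row 5 has {3,8}; col 1 has {1,2,6,7,8}; box has {1,4,7,8,9} → only 5 remains.
(5,4) = 2: row 5 has {3,5,8}; col 4 has {1,3,4,5,6,7,8,9}; box has {1,3,6,7,8} → only 2 remains.
(5,5) = 4: row 5 has {2,3,5,8}; col 5 has {1,2,6,7,9}; box has {1,2,3,6,7,8} → only 4 remains.
(5,6) = 9: row 5 has {2,3,4,5,8}; col 6 has {1,2,3,4,5,6,7,8}; box has {1,2,3,4,6,7,8} → only 9 remains.
(5,8) = 1: row 5 has {2,3,4,5,8,9}; col 8 has {2,3,7}; box has {2,3,5,6,8,9} → only 1 remains.
(5,9) = 7: row 5 has {1,2,3,4,5,8,9}; col 9 has {3,4,5,6,8,9}; box has {1,2,3,5,6,8,9} → only 7 remains.
(6,3) = 3: row 6 has {1,6,7,8,9}; col 3 has {2,4,5,8}; box has {1,4,5,7,8,9} → only 3 remains.
(6,5) = 5: row 6 has {1,3,6,7,8,9}; col 5 has {1,2,4,6,7,9}; box has {1,2,3,4,6,7,8,9} → only 5 remains.
(6,8) = 4: row 6 has {1,3,5,6,7,8,9}; col 8 has {1,2,3,7}; box has {1,2,3,5,6,7,8,9} → only 4 remains.
(7,3) = 9: row 7 has {1,2,4,6,7,8}; col 3 has {2,3,4,5,8}; box has {1,2,5,6,7,8} → only 9 remains.
(7,8) = 5: row 7 has {1,2,4,6,7,8,9}; col 8 has {1,2,3,4,7}; box has {2,3,4,6,7,8} → only 5 remains.
(9,1) = 4: row 9 has {2,3,5,6,7,8}; col 1 has {1,2,5,6,7,8}; box has {1,2,5,6,7,8,9} → only 4 remains.
(9,8) = 9: row 9 has {2,3,4,5,6,7,8}; col 8 has {1,2,3,4,5,7}; box has {2,3,4,5,6,7,8} → only 9 remains.
(9,9) = 1: row 9 has {2,3,4,5,6,7,8,9}; col 9 has {3,4,5,6,7,8,9}; box has {2,3,4,5,6,7,8,9} → only 1 remains.
(1,9) = 2: row 1 has {4,5,7}; col 9 has {1,3,4,5,6,7,8,9}; box has {1,3,4,5,7,9} → only 2 remains.
(2,3) = 6: row 2 has {1,2,3,4,5,7,8,9}; col 3 has {2,3,4,5,8,9}; box has {2,4,8} → only 6 remains.
(3,3) = 7: row 3 has {1,2,4,6,9}; col 3 has {2,3,4,5,6,8,9}; box has {2,4,6,8} → only 7 remains.
(3,8) = 8: row 3 has {1,2,4,6,7,9}; col 8 has {1,2,3,4,5,7,9}; box has {1,2,3,4,5,7,9} → only 8 remains.
(5,2) = 6: row 5 has {1,2,3,4,5,7,8,9}; col 2 has {1,4,7,8,9}; box has {1,3,4,5,7,8,9} → only 6 remains.
(6,2) = 2: row 6 has {1,3,4,5,6,7,8,9}; col 2 has {1,4,6,7,8,9}; box has {1,3,4,5,6,7,8,9} → only 2 remains.
(7,1) = 3: row 7 has {1,2,4,5,6,7,8,9}; col 1 has {1,2,4,5,6,7,8}; box has {1,2,4,5,6,7,8,9} → only 3 remains.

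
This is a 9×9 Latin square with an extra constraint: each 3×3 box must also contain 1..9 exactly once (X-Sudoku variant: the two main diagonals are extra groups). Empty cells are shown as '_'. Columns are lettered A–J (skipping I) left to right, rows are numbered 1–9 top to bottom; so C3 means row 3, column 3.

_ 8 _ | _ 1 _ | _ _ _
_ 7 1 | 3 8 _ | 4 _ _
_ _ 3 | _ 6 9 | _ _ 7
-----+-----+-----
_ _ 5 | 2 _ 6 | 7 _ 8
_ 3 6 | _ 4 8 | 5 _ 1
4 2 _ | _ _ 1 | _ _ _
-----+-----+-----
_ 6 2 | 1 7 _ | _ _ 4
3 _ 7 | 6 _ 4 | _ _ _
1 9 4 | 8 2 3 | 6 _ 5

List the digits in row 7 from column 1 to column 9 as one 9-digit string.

862175934

C1 = 9 (sole candidate).
J1 = 3 (sole candidate).
G3 = 8 (sole candidate).
A4 = 9 (sole candidate).
B4 = 1 (sole candidate).
E4 = 3 (sole candidate).
H4 = 4 (sole candidate).
A5 = 7 (sole candidate).
D5 = 9 (sole candidate).
H5 = 2 (sole candidate).
C6 = 8 (sole candidate).
E6 = 5 (sole candidate).
F7 = 5: row 7 has {1,2,4,6,7}; col 6 has {1,3,4,6,8,9}; box has {1,2,3,4,6,7,8} → only 5 remains.
G7 = 9: row 7 has {1,2,4,5,6,7}; col 7 has {4,5,6,7,8}; box has {4,5,6}; main diagonal has {1,2,3,4,5,7} → only 9 remains.
B8 = 5 (sole candidate).
E8 = 9 (sole candidate).
H8 = 8 (sole candidate).
J8 = 2 (sole candidate).
H9 = 7 (sole candidate).
A1 = 6 (sole candidate).
G1 = 2 (sole candidate).
H1 = 5 (sole candidate).
F2 = 2 (sole candidate).
H2 = 9 (sole candidate).
J2 = 6 (sole candidate).
B3 = 4 (sole candidate).
D3 = 5 (sole candidate).
H3 = 1 (sole candidate).
D6 = 7 (sole candidate).
G6 = 3 (sole candidate).
H6 = 6 (sole candidate).
J6 = 9 (sole candidate).
A7 = 8: row 7 has {1,2,4,5,6,7,9}; col 1 has {1,3,4,6,7,9}; box has {1,2,3,4,5,6,7,9} → only 8 remains.
H7 = 3: row 7 has {1,2,4,5,6,7,8,9}; col 8 has {1,2,4,5,6,7,8,9}; box has {2,4,5,6,7,8,9} → only 3 remains.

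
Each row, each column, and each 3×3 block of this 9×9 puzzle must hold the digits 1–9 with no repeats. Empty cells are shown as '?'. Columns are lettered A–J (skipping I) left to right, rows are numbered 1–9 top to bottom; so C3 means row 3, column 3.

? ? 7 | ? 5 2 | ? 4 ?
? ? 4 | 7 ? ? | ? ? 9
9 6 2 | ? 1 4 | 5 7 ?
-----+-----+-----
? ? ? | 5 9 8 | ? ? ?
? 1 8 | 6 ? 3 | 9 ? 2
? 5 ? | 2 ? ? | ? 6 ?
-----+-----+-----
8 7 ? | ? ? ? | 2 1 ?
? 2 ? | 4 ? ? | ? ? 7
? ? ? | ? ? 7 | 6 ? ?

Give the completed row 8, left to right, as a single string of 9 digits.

F2 = 6 (sole candidate).
H4 = 3 (sole candidate).
H5 = 5 (sole candidate).
F6 = 1 (sole candidate).
B4 = 4 (sole candidate).
C4 = 6 (sole candidate).
J4 = 1 (sole candidate).
A5 = 7 (sole candidate).
E5 = 4 (sole candidate).
A6 = 3 (sole candidate).
C6 = 9 (sole candidate).
E6 = 7 (sole candidate).
A1 = 1 (sole candidate).
A2 = 5 (sole candidate).
A4 = 2 (sole candidate).
G4 = 7 (sole candidate).
A8 = 6: row 8 has {2,4,7}; col 1 has {1,2,3,5,7,8,9}; box has {2,7,8} → only 6 remains.
A9 = 4 (sole candidate).
D1 = 9 (hidden single in row 1).
J1 = 6 (hidden single in row 1).
D7 = 3 (sole candidate).
E7 = 6 (sole candidate).
E8 = 8: row 8 has {2,4,6,7}; col 5 has {1,4,5,6,7,9}; box has {3,4,6,7} → only 8 remains.
G8 = 3: row 8 has {2,4,6,7,8}; col 7 has {2,5,6,7,9}; box has {1,2,6,7} → only 3 remains.
H8 = 9: row 8 has {2,3,4,6,7,8}; col 8 has {1,3,4,5,6,7}; box has {1,2,3,6,7} → only 9 remains.
D9 = 1 (sole candidate).
E9 = 2 (sole candidate).
H9 = 8 (sole candidate).
J9 = 5 (sole candidate).
G1 = 8 (sole candidate).
E2 = 3 (sole candidate).
G2 = 1 (sole candidate).
H2 = 2 (sole candidate).
D3 = 8 (sole candidate).
J3 = 3 (sole candidate).
G6 = 4 (sole candidate).
J6 = 8 (sole candidate).
C7 = 5 (sole candidate).
F7 = 9 (sole candidate).
J7 = 4 (sole candidate).
C8 = 1: row 8 has {2,3,4,6,7,8,9}; col 3 has {2,4,5,6,7,8,9}; box has {2,4,5,6,7,8} → only 1 remains.
F8 = 5: row 8 has {1,2,3,4,6,7,8,9}; col 6 has {1,2,3,4,6,7,8,9}; box has {1,2,3,4,6,7,8,9} → only 5 remains.

621485397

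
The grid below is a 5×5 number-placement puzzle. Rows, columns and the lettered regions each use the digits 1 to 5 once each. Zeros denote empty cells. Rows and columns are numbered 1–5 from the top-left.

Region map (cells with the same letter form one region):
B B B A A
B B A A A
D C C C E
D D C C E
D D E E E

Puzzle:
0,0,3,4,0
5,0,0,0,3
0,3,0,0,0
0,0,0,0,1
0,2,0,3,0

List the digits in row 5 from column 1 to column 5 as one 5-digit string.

12534

r1c2 = 1: row 1 has {3,4}; col 2 has {2,3}; region has {3,5} → only 1 remains.
r2c2 = 4: row 2 has {3,5}; col 2 has {1,2,3}; region has {1,3,5} → only 4 remains.
r4c2 = 5: row 4 has {1}; col 2 has {1,2,3,4}; region has {2} → only 5 remains.
r4c4 = 2: row 4 has {1,5}; col 4 has {3,4}; region has {3} → only 2 remains.
r1c1 = 2: row 1 has {1,3,4}; col 1 has {5}; region has {1,3,4,5} → only 2 remains.
r1c5 = 5: row 1 has {1,2,3,4}; col 5 has {1,3}; region has {3,4} → only 5 remains.
r2c4 = 1: row 2 has {3,4,5}; col 4 has {2,3,4}; region has {3,4,5} → only 1 remains.
r3c4 = 5: row 3 has {3}; col 4 has {1,2,3,4}; region has {2,3} → only 5 remains.
r4c3 = 4: row 4 has {1,2,5}; col 3 has {3}; region has {2,3,5} → only 4 remains.
r5c3 = 5: row 5 has {2,3}; col 3 has {3,4}; region has {1,3} → only 5 remains.
r5c5 = 4: row 5 has {2,3,5}; col 5 has {1,3,5}; region has {1,3,5} → only 4 remains.
r2c3 = 2: row 2 has {1,3,4,5}; col 3 has {3,4,5}; region has {1,3,4,5} → only 2 remains.
r3c3 = 1: row 3 has {3,5}; col 3 has {2,3,4,5}; region has {2,3,4,5} → only 1 remains.
r3c5 = 2: row 3 has {1,3,5}; col 5 has {1,3,4,5}; region has {1,3,4,5} → only 2 remains.
r4c1 = 3: row 4 has {1,2,4,5}; col 1 has {2,5}; region has {2,5} → only 3 remains.
r5c1 = 1: row 5 has {2,3,4,5}; col 1 has {2,3,5}; region has {2,3,5} → only 1 remains.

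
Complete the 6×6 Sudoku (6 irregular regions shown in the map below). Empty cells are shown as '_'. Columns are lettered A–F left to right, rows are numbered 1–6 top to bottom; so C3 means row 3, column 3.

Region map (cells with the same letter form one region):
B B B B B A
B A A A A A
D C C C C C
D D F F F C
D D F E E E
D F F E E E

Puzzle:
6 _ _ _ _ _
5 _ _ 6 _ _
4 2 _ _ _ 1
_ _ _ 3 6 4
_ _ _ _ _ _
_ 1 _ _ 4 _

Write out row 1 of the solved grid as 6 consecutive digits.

631425

D3 = 5: row 3 has {1,2,4}; col 4 has {3,6}; region has {1,2,4} → only 5 remains.
E3 = 3: row 3 has {1,2,4,5}; col 5 has {4,6}; region has {1,2,4,5} → only 3 remains.
B4 = 5: row 4 has {3,4,6}; col 2 has {1,2}; region has {4} → only 5 remains.
C4 = 2: row 4 has {3,4,5,6}; col 3 has {}; region has {1,3,6} → only 2 remains.
C6 = 5: row 6 has {1,4}; col 3 has {2}; region has {1,2,3,6} → only 5 remains.
D6 = 2: row 6 has {1,4,5}; col 4 has {3,5,6}; region has {4} → only 2 remains.
C3 = 6: row 3 has {1,2,3,4,5}; col 3 has {2,5}; region has {1,2,3,4,5} → only 6 remains.
A4 = 1: row 4 has {2,3,4,5,6}; col 1 has {4,5,6}; region has {4,5} → only 1 remains.
C5 = 4: row 5 has {}; col 3 has {2,5,6}; region has {1,2,3,5,6} → only 4 remains.
D5 = 1: row 5 has {4}; col 4 has {2,3,5,6}; region has {2,4} → only 1 remains.
E5 = 5: row 5 has {1,4}; col 5 has {3,4,6}; region has {1,2,4} → only 5 remains.
A6 = 3: row 6 has {1,2,4,5}; col 1 has {1,4,5,6}; region has {1,4,5} → only 3 remains.
F6 = 6: row 6 has {1,2,3,4,5}; col 6 has {1,4}; region has {1,2,4,5} → only 6 remains.
D1 = 4: row 1 has {6}; col 4 has {1,2,3,5,6}; region has {5,6} → only 4 remains.
A5 = 2: row 5 has {1,4,5}; col 1 has {1,3,4,5,6}; region has {1,3,4,5} → only 2 remains.
B5 = 6: row 5 has {1,2,4,5}; col 2 has {1,2,5}; region has {1,2,3,4,5} → only 6 remains.
F5 = 3: row 5 has {1,2,4,5,6}; col 6 has {1,4,6}; region has {1,2,4,5,6} → only 3 remains.
B1 = 3: row 1 has {4,6}; col 2 has {1,2,5,6}; region has {4,5,6} → only 3 remains.
C1 = 1: row 1 has {3,4,6}; col 3 has {2,4,5,6}; region has {3,4,5,6} → only 1 remains.
E1 = 2: row 1 has {1,3,4,6}; col 5 has {3,4,5,6}; region has {1,3,4,5,6} → only 2 remains.
F1 = 5: row 1 has {1,2,3,4,6}; col 6 has {1,3,4,6}; region has {6} → only 5 remains.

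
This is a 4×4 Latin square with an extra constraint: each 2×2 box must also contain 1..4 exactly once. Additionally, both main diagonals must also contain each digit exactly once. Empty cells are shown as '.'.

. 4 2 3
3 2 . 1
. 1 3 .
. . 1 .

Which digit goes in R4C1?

R1C1 = 1: row 1 has {2,3,4}; col 1 has {3}; box has {2,3,4}; main diagonal has {2,3} → only 1 remains.
R2C3 = 4: row 2 has {1,2,3}; col 3 has {1,2,3}; box has {1,2,3}; anti-diagonal has {1,3} → only 4 remains.
R4C1 = 2: row 4 has {1}; col 1 has {1,3}; box has {1}; anti-diagonal has {1,3,4} → only 2 remains.

2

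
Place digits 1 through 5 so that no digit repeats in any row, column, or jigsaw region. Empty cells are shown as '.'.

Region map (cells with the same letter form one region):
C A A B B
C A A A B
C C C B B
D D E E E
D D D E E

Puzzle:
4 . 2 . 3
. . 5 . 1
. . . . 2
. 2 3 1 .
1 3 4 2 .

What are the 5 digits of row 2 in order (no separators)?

R1C2 = 1 (sole candidate).
R1C4 = 5 (sole candidate).
R2C2 = 4: row 2 has {1,5}; col 2 has {1,2,3}; region has {1,2,5} → only 4 remains.
R2C4 = 3: row 2 has {1,4,5}; col 4 has {1,2,5}; region has {1,2,4,5} → only 3 remains.
R3C2 = 5 (sole candidate).
R3C3 = 1 (sole candidate).
R3C4 = 4 (sole candidate).
R4C1 = 5 (sole candidate).
R4C5 = 4 (sole candidate).
R5C5 = 5 (sole candidate).
R2C1 = 2: row 2 has {1,3,4,5}; col 1 has {1,4,5}; region has {1,4,5} → only 2 remains.

24531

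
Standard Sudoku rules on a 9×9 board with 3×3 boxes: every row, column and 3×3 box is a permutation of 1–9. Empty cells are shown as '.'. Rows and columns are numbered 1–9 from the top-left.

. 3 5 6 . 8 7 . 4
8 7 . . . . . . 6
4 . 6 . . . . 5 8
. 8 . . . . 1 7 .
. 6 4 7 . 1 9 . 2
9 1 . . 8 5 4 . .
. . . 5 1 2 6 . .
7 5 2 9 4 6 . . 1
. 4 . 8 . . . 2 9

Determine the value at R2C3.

R4C3 = 3: row 4 has {1,7,8}; col 3 has {2,4,5,6}; box has {1,4,6,8,9} → only 3 remains.
R4C9 = 5: row 4 has {1,3,7,8}; col 9 has {1,2,4,6,8,9}; box has {1,2,4,7,9} → only 5 remains.
R5C1 = 5: row 5 has {1,2,4,6,7,9}; col 1 has {4,7,8,9}; box has {1,3,4,6,8,9} → only 5 remains.
R5C5 = 3: row 5 has {1,2,4,5,6,7,9}; col 5 has {1,4,8}; box has {1,5,7,8} → only 3 remains.
R5C8 = 8: row 5 has {1,2,3,4,5,6,7,9}; col 8 has {2,5,7}; box has {1,2,4,5,7,9} → only 8 remains.
R6C3 = 7: row 6 has {1,4,5,8,9}; col 3 has {2,3,4,5,6}; box has {1,3,4,5,6,8,9} → only 7 remains.
R6C4 = 2: row 6 has {1,4,5,7,8,9}; col 4 has {5,6,7,8,9}; box has {1,3,5,7,8} → only 2 remains.
R6C9 = 3: row 6 has {1,2,4,5,7,8,9}; col 9 has {1,2,4,5,6,8,9}; box has {1,2,4,5,7,8,9} → only 3 remains.
R7C1 = 3: row 7 has {1,2,5,6}; col 1 has {4,5,7,8,9}; box has {2,4,5,7} → only 3 remains.
R7C2 = 9: row 7 has {1,2,3,5,6}; col 2 has {1,3,4,5,6,7,8}; box has {2,3,4,5,7} → only 9 remains.
R7C3 = 8: row 7 has {1,2,3,5,6,9}; col 3 has {2,3,4,5,6,7}; box has {2,3,4,5,7,9} → only 8 remains.
R7C8 = 4: row 7 has {1,2,3,5,6,8,9}; col 8 has {2,5,7,8}; box has {1,2,6,9} → only 4 remains.
R7C9 = 7: row 7 has {1,2,3,4,5,6,8,9}; col 9 has {1,2,3,4,5,6,8,9}; box has {1,2,4,6,9} → only 7 remains.
R8C8 = 3: row 8 has {1,2,4,5,6,7,9}; col 8 has {2,4,5,7,8}; box has {1,2,4,6,7,9} → only 3 remains.
R9C3 = 1: row 9 has {2,4,8,9}; col 3 has {2,3,4,5,6,7,8}; box has {2,3,4,5,7,8,9} → only 1 remains.
R9C5 = 7: row 9 has {1,2,4,8,9}; col 5 has {1,3,4,8}; box has {1,2,4,5,6,8,9} → only 7 remains.
R9C6 = 3: row 9 has {1,2,4,7,8,9}; col 6 has {1,2,5,6,8}; box has {1,2,4,5,6,7,8,9} → only 3 remains.
R9C7 = 5: row 9 has {1,2,3,4,7,8,9}; col 7 has {1,4,6,7,9}; box has {1,2,3,4,6,7,9} → only 5 remains.
R2C3 = 9: row 2 has {6,7,8}; col 3 has {1,2,3,4,5,6,7,8}; box has {3,4,5,6,7,8} → only 9 remains.

9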